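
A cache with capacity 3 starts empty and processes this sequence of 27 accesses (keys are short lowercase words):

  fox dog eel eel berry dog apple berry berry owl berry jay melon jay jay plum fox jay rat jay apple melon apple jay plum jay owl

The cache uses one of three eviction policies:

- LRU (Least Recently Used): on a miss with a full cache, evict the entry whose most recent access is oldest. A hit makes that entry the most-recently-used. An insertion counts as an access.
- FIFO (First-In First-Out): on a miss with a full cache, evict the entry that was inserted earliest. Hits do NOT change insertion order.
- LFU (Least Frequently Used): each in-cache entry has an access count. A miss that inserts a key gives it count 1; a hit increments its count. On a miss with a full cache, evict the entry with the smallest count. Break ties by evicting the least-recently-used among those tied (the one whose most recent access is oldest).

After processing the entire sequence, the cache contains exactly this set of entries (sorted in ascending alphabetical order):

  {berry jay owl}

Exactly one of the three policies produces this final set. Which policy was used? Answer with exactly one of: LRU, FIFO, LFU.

Simulating under each policy and comparing final sets:
  LRU: final set = {jay owl plum} -> differs
  FIFO: final set = {jay owl plum} -> differs
  LFU: final set = {berry jay owl} -> MATCHES target
Only LFU produces the target set.

Answer: LFU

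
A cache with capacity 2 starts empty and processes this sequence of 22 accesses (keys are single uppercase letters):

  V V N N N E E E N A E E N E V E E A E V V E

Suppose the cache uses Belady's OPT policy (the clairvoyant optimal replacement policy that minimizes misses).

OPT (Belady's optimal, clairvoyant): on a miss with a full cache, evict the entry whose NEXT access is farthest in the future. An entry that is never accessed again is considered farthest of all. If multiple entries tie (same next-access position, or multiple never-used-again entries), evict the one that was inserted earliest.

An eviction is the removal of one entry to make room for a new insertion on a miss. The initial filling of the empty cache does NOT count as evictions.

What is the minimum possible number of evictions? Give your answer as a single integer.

OPT (Belady) simulation (capacity=2):
  1. access V: MISS. Cache: [V]
  2. access V: HIT. Next use of V: step 15. Cache: [V]
  3. access N: MISS. Cache: [V N]
  4. access N: HIT. Next use of N: step 5. Cache: [V N]
  5. access N: HIT. Next use of N: step 9. Cache: [V N]
  6. access E: MISS, evict V (next use: step 15). Cache: [N E]
  7. access E: HIT. Next use of E: step 8. Cache: [N E]
  8. access E: HIT. Next use of E: step 11. Cache: [N E]
  9. access N: HIT. Next use of N: step 13. Cache: [N E]
  10. access A: MISS, evict N (next use: step 13). Cache: [E A]
  11. access E: HIT. Next use of E: step 12. Cache: [E A]
  12. access E: HIT. Next use of E: step 14. Cache: [E A]
  13. access N: MISS, evict A (next use: step 18). Cache: [E N]
  14. access E: HIT. Next use of E: step 16. Cache: [E N]
  15. access V: MISS, evict N (next use: never). Cache: [E V]
  16. access E: HIT. Next use of E: step 17. Cache: [E V]
  17. access E: HIT. Next use of E: step 19. Cache: [E V]
  18. access A: MISS, evict V (next use: step 20). Cache: [E A]
  19. access E: HIT. Next use of E: step 22. Cache: [E A]
  20. access V: MISS, evict A (next use: never). Cache: [E V]
  21. access V: HIT. Next use of V: never. Cache: [E V]
  22. access E: HIT. Next use of E: never. Cache: [E V]
Total: 14 hits, 8 misses, 6 evictions

Answer: 6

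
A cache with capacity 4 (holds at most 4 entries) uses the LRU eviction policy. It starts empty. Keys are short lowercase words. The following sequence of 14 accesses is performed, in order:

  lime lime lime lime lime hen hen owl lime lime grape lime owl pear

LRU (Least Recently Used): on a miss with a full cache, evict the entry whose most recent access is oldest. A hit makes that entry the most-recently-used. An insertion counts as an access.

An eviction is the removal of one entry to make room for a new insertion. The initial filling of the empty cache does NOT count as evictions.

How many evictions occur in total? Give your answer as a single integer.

LRU simulation (capacity=4):
  1. access lime: MISS. Cache (LRU->MRU): [lime]
  2. access lime: HIT. Cache (LRU->MRU): [lime]
  3. access lime: HIT. Cache (LRU->MRU): [lime]
  4. access lime: HIT. Cache (LRU->MRU): [lime]
  5. access lime: HIT. Cache (LRU->MRU): [lime]
  6. access hen: MISS. Cache (LRU->MRU): [lime hen]
  7. access hen: HIT. Cache (LRU->MRU): [lime hen]
  8. access owl: MISS. Cache (LRU->MRU): [lime hen owl]
  9. access lime: HIT. Cache (LRU->MRU): [hen owl lime]
  10. access lime: HIT. Cache (LRU->MRU): [hen owl lime]
  11. access grape: MISS. Cache (LRU->MRU): [hen owl lime grape]
  12. access lime: HIT. Cache (LRU->MRU): [hen owl grape lime]
  13. access owl: HIT. Cache (LRU->MRU): [hen grape lime owl]
  14. access pear: MISS, evict hen. Cache (LRU->MRU): [grape lime owl pear]
Total: 9 hits, 5 misses, 1 evictions

Answer: 1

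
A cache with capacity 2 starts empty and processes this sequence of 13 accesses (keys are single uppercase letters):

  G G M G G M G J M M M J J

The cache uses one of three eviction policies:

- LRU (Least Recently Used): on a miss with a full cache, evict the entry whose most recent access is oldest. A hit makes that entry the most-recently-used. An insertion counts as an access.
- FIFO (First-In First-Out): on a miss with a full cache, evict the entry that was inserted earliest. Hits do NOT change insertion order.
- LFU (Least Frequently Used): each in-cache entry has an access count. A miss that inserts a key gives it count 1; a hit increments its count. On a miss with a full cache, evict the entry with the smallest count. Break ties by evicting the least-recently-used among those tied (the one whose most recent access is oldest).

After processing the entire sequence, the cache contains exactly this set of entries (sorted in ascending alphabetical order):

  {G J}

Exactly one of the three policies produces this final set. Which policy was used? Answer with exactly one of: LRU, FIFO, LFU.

Simulating under each policy and comparing final sets:
  LRU: final set = {J M} -> differs
  FIFO: final set = {J M} -> differs
  LFU: final set = {G J} -> MATCHES target
Only LFU produces the target set.

Answer: LFU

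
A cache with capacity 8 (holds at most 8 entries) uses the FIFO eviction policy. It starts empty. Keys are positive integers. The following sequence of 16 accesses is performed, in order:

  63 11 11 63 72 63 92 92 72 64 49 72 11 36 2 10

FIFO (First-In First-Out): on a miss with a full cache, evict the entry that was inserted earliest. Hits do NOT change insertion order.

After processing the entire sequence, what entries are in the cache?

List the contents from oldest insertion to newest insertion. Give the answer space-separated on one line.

Answer: 11 72 92 64 49 36 2 10

Derivation:
FIFO simulation (capacity=8):
  1. access 63: MISS. Cache (old->new): [63]
  2. access 11: MISS. Cache (old->new): [63 11]
  3. access 11: HIT. Cache (old->new): [63 11]
  4. access 63: HIT. Cache (old->new): [63 11]
  5. access 72: MISS. Cache (old->new): [63 11 72]
  6. access 63: HIT. Cache (old->new): [63 11 72]
  7. access 92: MISS. Cache (old->new): [63 11 72 92]
  8. access 92: HIT. Cache (old->new): [63 11 72 92]
  9. access 72: HIT. Cache (old->new): [63 11 72 92]
  10. access 64: MISS. Cache (old->new): [63 11 72 92 64]
  11. access 49: MISS. Cache (old->new): [63 11 72 92 64 49]
  12. access 72: HIT. Cache (old->new): [63 11 72 92 64 49]
  13. access 11: HIT. Cache (old->new): [63 11 72 92 64 49]
  14. access 36: MISS. Cache (old->new): [63 11 72 92 64 49 36]
  15. access 2: MISS. Cache (old->new): [63 11 72 92 64 49 36 2]
  16. access 10: MISS, evict 63. Cache (old->new): [11 72 92 64 49 36 2 10]
Total: 7 hits, 9 misses, 1 evictions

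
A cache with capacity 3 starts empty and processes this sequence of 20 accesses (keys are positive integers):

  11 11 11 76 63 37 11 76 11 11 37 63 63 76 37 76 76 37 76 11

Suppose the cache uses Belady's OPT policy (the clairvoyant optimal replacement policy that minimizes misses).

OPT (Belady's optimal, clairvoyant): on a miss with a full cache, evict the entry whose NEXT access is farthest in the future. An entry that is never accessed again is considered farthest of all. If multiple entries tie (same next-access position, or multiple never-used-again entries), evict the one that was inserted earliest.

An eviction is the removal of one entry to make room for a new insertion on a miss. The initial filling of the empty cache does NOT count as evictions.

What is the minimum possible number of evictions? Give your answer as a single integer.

Answer: 3

Derivation:
OPT (Belady) simulation (capacity=3):
  1. access 11: MISS. Cache: [11]
  2. access 11: HIT. Next use of 11: step 3. Cache: [11]
  3. access 11: HIT. Next use of 11: step 7. Cache: [11]
  4. access 76: MISS. Cache: [11 76]
  5. access 63: MISS. Cache: [11 76 63]
  6. access 37: MISS, evict 63 (next use: step 12). Cache: [11 76 37]
  7. access 11: HIT. Next use of 11: step 9. Cache: [11 76 37]
  8. access 76: HIT. Next use of 76: step 14. Cache: [11 76 37]
  9. access 11: HIT. Next use of 11: step 10. Cache: [11 76 37]
  10. access 11: HIT. Next use of 11: step 20. Cache: [11 76 37]
  11. access 37: HIT. Next use of 37: step 15. Cache: [11 76 37]
  12. access 63: MISS, evict 11 (next use: step 20). Cache: [76 37 63]
  13. access 63: HIT. Next use of 63: never. Cache: [76 37 63]
  14. access 76: HIT. Next use of 76: step 16. Cache: [76 37 63]
  15. access 37: HIT. Next use of 37: step 18. Cache: [76 37 63]
  16. access 76: HIT. Next use of 76: step 17. Cache: [76 37 63]
  17. access 76: HIT. Next use of 76: step 19. Cache: [76 37 63]
  18. access 37: HIT. Next use of 37: never. Cache: [76 37 63]
  19. access 76: HIT. Next use of 76: never. Cache: [76 37 63]
  20. access 11: MISS, evict 76 (next use: never). Cache: [37 63 11]
Total: 14 hits, 6 misses, 3 evictions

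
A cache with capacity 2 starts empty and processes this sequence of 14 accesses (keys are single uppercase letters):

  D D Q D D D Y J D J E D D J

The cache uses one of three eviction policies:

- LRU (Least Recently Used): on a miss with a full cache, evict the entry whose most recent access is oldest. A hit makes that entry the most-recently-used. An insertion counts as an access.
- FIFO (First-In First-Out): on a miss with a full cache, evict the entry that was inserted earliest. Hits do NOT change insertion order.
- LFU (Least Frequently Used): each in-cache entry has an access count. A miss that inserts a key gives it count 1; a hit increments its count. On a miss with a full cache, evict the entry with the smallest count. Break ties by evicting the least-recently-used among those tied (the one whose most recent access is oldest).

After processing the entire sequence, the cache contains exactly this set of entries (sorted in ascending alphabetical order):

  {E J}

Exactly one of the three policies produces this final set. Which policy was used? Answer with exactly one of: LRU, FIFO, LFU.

Simulating under each policy and comparing final sets:
  LRU: final set = {D J} -> differs
  FIFO: final set = {E J} -> MATCHES target
  LFU: final set = {D J} -> differs
Only FIFO produces the target set.

Answer: FIFO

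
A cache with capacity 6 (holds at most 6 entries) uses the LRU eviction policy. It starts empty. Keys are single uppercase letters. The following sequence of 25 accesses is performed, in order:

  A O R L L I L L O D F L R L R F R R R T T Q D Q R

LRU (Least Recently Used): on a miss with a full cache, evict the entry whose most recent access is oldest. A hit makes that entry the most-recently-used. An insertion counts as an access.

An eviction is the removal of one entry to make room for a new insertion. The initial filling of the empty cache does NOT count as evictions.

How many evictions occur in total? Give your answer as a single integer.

LRU simulation (capacity=6):
  1. access A: MISS. Cache (LRU->MRU): [A]
  2. access O: MISS. Cache (LRU->MRU): [A O]
  3. access R: MISS. Cache (LRU->MRU): [A O R]
  4. access L: MISS. Cache (LRU->MRU): [A O R L]
  5. access L: HIT. Cache (LRU->MRU): [A O R L]
  6. access I: MISS. Cache (LRU->MRU): [A O R L I]
  7. access L: HIT. Cache (LRU->MRU): [A O R I L]
  8. access L: HIT. Cache (LRU->MRU): [A O R I L]
  9. access O: HIT. Cache (LRU->MRU): [A R I L O]
  10. access D: MISS. Cache (LRU->MRU): [A R I L O D]
  11. access F: MISS, evict A. Cache (LRU->MRU): [R I L O D F]
  12. access L: HIT. Cache (LRU->MRU): [R I O D F L]
  13. access R: HIT. Cache (LRU->MRU): [I O D F L R]
  14. access L: HIT. Cache (LRU->MRU): [I O D F R L]
  15. access R: HIT. Cache (LRU->MRU): [I O D F L R]
  16. access F: HIT. Cache (LRU->MRU): [I O D L R F]
  17. access R: HIT. Cache (LRU->MRU): [I O D L F R]
  18. access R: HIT. Cache (LRU->MRU): [I O D L F R]
  19. access R: HIT. Cache (LRU->MRU): [I O D L F R]
  20. access T: MISS, evict I. Cache (LRU->MRU): [O D L F R T]
  21. access T: HIT. Cache (LRU->MRU): [O D L F R T]
  22. access Q: MISS, evict O. Cache (LRU->MRU): [D L F R T Q]
  23. access D: HIT. Cache (LRU->MRU): [L F R T Q D]
  24. access Q: HIT. Cache (LRU->MRU): [L F R T D Q]
  25. access R: HIT. Cache (LRU->MRU): [L F T D Q R]
Total: 16 hits, 9 misses, 3 evictions

Answer: 3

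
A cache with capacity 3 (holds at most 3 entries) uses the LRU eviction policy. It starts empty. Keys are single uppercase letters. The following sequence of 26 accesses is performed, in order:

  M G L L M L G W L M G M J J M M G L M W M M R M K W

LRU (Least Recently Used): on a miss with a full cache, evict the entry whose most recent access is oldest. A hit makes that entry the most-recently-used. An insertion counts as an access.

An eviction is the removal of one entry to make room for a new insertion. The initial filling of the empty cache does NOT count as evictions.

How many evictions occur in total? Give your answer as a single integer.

LRU simulation (capacity=3):
  1. access M: MISS. Cache (LRU->MRU): [M]
  2. access G: MISS. Cache (LRU->MRU): [M G]
  3. access L: MISS. Cache (LRU->MRU): [M G L]
  4. access L: HIT. Cache (LRU->MRU): [M G L]
  5. access M: HIT. Cache (LRU->MRU): [G L M]
  6. access L: HIT. Cache (LRU->MRU): [G M L]
  7. access G: HIT. Cache (LRU->MRU): [M L G]
  8. access W: MISS, evict M. Cache (LRU->MRU): [L G W]
  9. access L: HIT. Cache (LRU->MRU): [G W L]
  10. access M: MISS, evict G. Cache (LRU->MRU): [W L M]
  11. access G: MISS, evict W. Cache (LRU->MRU): [L M G]
  12. access M: HIT. Cache (LRU->MRU): [L G M]
  13. access J: MISS, evict L. Cache (LRU->MRU): [G M J]
  14. access J: HIT. Cache (LRU->MRU): [G M J]
  15. access M: HIT. Cache (LRU->MRU): [G J M]
  16. access M: HIT. Cache (LRU->MRU): [G J M]
  17. access G: HIT. Cache (LRU->MRU): [J M G]
  18. access L: MISS, evict J. Cache (LRU->MRU): [M G L]
  19. access M: HIT. Cache (LRU->MRU): [G L M]
  20. access W: MISS, evict G. Cache (LRU->MRU): [L M W]
  21. access M: HIT. Cache (LRU->MRU): [L W M]
  22. access M: HIT. Cache (LRU->MRU): [L W M]
  23. access R: MISS, evict L. Cache (LRU->MRU): [W M R]
  24. access M: HIT. Cache (LRU->MRU): [W R M]
  25. access K: MISS, evict W. Cache (LRU->MRU): [R M K]
  26. access W: MISS, evict R. Cache (LRU->MRU): [M K W]
Total: 14 hits, 12 misses, 9 evictions

Answer: 9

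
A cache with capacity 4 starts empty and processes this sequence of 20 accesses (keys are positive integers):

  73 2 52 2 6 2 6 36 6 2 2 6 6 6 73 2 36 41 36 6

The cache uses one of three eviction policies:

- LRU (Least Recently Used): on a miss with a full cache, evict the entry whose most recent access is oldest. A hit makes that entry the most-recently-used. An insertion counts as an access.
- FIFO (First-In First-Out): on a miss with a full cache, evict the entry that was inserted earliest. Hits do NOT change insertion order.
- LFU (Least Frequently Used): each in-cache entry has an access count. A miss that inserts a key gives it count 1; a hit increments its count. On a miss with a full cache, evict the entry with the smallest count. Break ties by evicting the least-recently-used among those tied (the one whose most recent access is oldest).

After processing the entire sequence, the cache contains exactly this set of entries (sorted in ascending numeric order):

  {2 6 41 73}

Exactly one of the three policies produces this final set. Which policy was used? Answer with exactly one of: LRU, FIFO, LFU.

Simulating under each policy and comparing final sets:
  LRU: final set = {2 6 36 41} -> differs
  FIFO: final set = {2 6 41 73} -> MATCHES target
  LFU: final set = {2 6 36 41} -> differs
Only FIFO produces the target set.

Answer: FIFO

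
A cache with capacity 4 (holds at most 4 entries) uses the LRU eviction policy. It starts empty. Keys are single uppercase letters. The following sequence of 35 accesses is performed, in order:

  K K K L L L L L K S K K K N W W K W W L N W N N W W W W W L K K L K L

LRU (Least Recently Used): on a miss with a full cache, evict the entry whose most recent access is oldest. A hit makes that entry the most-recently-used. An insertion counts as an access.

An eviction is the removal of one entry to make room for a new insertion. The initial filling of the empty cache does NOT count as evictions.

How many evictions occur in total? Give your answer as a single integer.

LRU simulation (capacity=4):
  1. access K: MISS. Cache (LRU->MRU): [K]
  2. access K: HIT. Cache (LRU->MRU): [K]
  3. access K: HIT. Cache (LRU->MRU): [K]
  4. access L: MISS. Cache (LRU->MRU): [K L]
  5. access L: HIT. Cache (LRU->MRU): [K L]
  6. access L: HIT. Cache (LRU->MRU): [K L]
  7. access L: HIT. Cache (LRU->MRU): [K L]
  8. access L: HIT. Cache (LRU->MRU): [K L]
  9. access K: HIT. Cache (LRU->MRU): [L K]
  10. access S: MISS. Cache (LRU->MRU): [L K S]
  11. access K: HIT. Cache (LRU->MRU): [L S K]
  12. access K: HIT. Cache (LRU->MRU): [L S K]
  13. access K: HIT. Cache (LRU->MRU): [L S K]
  14. access N: MISS. Cache (LRU->MRU): [L S K N]
  15. access W: MISS, evict L. Cache (LRU->MRU): [S K N W]
  16. access W: HIT. Cache (LRU->MRU): [S K N W]
  17. access K: HIT. Cache (LRU->MRU): [S N W K]
  18. access W: HIT. Cache (LRU->MRU): [S N K W]
  19. access W: HIT. Cache (LRU->MRU): [S N K W]
  20. access L: MISS, evict S. Cache (LRU->MRU): [N K W L]
  21. access N: HIT. Cache (LRU->MRU): [K W L N]
  22. access W: HIT. Cache (LRU->MRU): [K L N W]
  23. access N: HIT. Cache (LRU->MRU): [K L W N]
  24. access N: HIT. Cache (LRU->MRU): [K L W N]
  25. access W: HIT. Cache (LRU->MRU): [K L N W]
  26. access W: HIT. Cache (LRU->MRU): [K L N W]
  27. access W: HIT. Cache (LRU->MRU): [K L N W]
  28. access W: HIT. Cache (LRU->MRU): [K L N W]
  29. access W: HIT. Cache (LRU->MRU): [K L N W]
  30. access L: HIT. Cache (LRU->MRU): [K N W L]
  31. access K: HIT. Cache (LRU->MRU): [N W L K]
  32. access K: HIT. Cache (LRU->MRU): [N W L K]
  33. access L: HIT. Cache (LRU->MRU): [N W K L]
  34. access K: HIT. Cache (LRU->MRU): [N W L K]
  35. access L: HIT. Cache (LRU->MRU): [N W K L]
Total: 29 hits, 6 misses, 2 evictions

Answer: 2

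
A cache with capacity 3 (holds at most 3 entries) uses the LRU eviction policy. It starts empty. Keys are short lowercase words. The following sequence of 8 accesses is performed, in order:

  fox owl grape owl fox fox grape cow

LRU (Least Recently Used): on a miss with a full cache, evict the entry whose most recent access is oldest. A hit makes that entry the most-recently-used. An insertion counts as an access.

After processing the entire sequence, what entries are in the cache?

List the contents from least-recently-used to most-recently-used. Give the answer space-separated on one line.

LRU simulation (capacity=3):
  1. access fox: MISS. Cache (LRU->MRU): [fox]
  2. access owl: MISS. Cache (LRU->MRU): [fox owl]
  3. access grape: MISS. Cache (LRU->MRU): [fox owl grape]
  4. access owl: HIT. Cache (LRU->MRU): [fox grape owl]
  5. access fox: HIT. Cache (LRU->MRU): [grape owl fox]
  6. access fox: HIT. Cache (LRU->MRU): [grape owl fox]
  7. access grape: HIT. Cache (LRU->MRU): [owl fox grape]
  8. access cow: MISS, evict owl. Cache (LRU->MRU): [fox grape cow]
Total: 4 hits, 4 misses, 1 evictions

Answer: fox grape cow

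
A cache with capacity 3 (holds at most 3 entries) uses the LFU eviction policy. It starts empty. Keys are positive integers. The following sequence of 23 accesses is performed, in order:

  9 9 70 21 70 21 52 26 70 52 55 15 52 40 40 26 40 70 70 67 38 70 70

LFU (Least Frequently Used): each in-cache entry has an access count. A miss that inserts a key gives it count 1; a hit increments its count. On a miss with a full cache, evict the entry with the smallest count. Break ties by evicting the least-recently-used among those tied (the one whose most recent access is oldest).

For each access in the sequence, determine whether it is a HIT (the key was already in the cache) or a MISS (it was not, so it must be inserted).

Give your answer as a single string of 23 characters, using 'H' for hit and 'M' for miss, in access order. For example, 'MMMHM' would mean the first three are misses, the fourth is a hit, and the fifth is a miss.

LFU simulation (capacity=3):
  1. access 9: MISS. Cache: [9(c=1)]
  2. access 9: HIT, count now 2. Cache: [9(c=2)]
  3. access 70: MISS. Cache: [70(c=1) 9(c=2)]
  4. access 21: MISS. Cache: [70(c=1) 21(c=1) 9(c=2)]
  5. access 70: HIT, count now 2. Cache: [21(c=1) 9(c=2) 70(c=2)]
  6. access 21: HIT, count now 2. Cache: [9(c=2) 70(c=2) 21(c=2)]
  7. access 52: MISS, evict 9(c=2). Cache: [52(c=1) 70(c=2) 21(c=2)]
  8. access 26: MISS, evict 52(c=1). Cache: [26(c=1) 70(c=2) 21(c=2)]
  9. access 70: HIT, count now 3. Cache: [26(c=1) 21(c=2) 70(c=3)]
  10. access 52: MISS, evict 26(c=1). Cache: [52(c=1) 21(c=2) 70(c=3)]
  11. access 55: MISS, evict 52(c=1). Cache: [55(c=1) 21(c=2) 70(c=3)]
  12. access 15: MISS, evict 55(c=1). Cache: [15(c=1) 21(c=2) 70(c=3)]
  13. access 52: MISS, evict 15(c=1). Cache: [52(c=1) 21(c=2) 70(c=3)]
  14. access 40: MISS, evict 52(c=1). Cache: [40(c=1) 21(c=2) 70(c=3)]
  15. access 40: HIT, count now 2. Cache: [21(c=2) 40(c=2) 70(c=3)]
  16. access 26: MISS, evict 21(c=2). Cache: [26(c=1) 40(c=2) 70(c=3)]
  17. access 40: HIT, count now 3. Cache: [26(c=1) 70(c=3) 40(c=3)]
  18. access 70: HIT, count now 4. Cache: [26(c=1) 40(c=3) 70(c=4)]
  19. access 70: HIT, count now 5. Cache: [26(c=1) 40(c=3) 70(c=5)]
  20. access 67: MISS, evict 26(c=1). Cache: [67(c=1) 40(c=3) 70(c=5)]
  21. access 38: MISS, evict 67(c=1). Cache: [38(c=1) 40(c=3) 70(c=5)]
  22. access 70: HIT, count now 6. Cache: [38(c=1) 40(c=3) 70(c=6)]
  23. access 70: HIT, count now 7. Cache: [38(c=1) 40(c=3) 70(c=7)]
Total: 10 hits, 13 misses, 10 evictions

Answer: MHMMHHMMHMMMMMHMHHHMMHH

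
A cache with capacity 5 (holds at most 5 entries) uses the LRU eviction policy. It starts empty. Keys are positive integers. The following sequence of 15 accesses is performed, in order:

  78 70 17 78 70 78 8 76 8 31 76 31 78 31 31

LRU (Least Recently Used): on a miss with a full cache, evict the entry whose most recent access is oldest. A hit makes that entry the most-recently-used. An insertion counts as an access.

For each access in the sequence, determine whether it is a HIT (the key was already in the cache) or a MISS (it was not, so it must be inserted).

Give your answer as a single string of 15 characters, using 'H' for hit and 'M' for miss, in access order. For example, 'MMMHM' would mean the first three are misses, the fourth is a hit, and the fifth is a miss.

LRU simulation (capacity=5):
  1. access 78: MISS. Cache (LRU->MRU): [78]
  2. access 70: MISS. Cache (LRU->MRU): [78 70]
  3. access 17: MISS. Cache (LRU->MRU): [78 70 17]
  4. access 78: HIT. Cache (LRU->MRU): [70 17 78]
  5. access 70: HIT. Cache (LRU->MRU): [17 78 70]
  6. access 78: HIT. Cache (LRU->MRU): [17 70 78]
  7. access 8: MISS. Cache (LRU->MRU): [17 70 78 8]
  8. access 76: MISS. Cache (LRU->MRU): [17 70 78 8 76]
  9. access 8: HIT. Cache (LRU->MRU): [17 70 78 76 8]
  10. access 31: MISS, evict 17. Cache (LRU->MRU): [70 78 76 8 31]
  11. access 76: HIT. Cache (LRU->MRU): [70 78 8 31 76]
  12. access 31: HIT. Cache (LRU->MRU): [70 78 8 76 31]
  13. access 78: HIT. Cache (LRU->MRU): [70 8 76 31 78]
  14. access 31: HIT. Cache (LRU->MRU): [70 8 76 78 31]
  15. access 31: HIT. Cache (LRU->MRU): [70 8 76 78 31]
Total: 9 hits, 6 misses, 1 evictions

Answer: MMMHHHMMHMHHHHH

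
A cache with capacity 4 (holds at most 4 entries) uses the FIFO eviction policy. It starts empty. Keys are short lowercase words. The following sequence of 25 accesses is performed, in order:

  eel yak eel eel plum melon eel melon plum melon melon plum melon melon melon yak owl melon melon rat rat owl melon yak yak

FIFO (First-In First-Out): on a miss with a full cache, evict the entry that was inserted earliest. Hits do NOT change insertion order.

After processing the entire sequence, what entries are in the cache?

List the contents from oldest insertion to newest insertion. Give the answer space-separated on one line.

Answer: melon owl rat yak

Derivation:
FIFO simulation (capacity=4):
  1. access eel: MISS. Cache (old->new): [eel]
  2. access yak: MISS. Cache (old->new): [eel yak]
  3. access eel: HIT. Cache (old->new): [eel yak]
  4. access eel: HIT. Cache (old->new): [eel yak]
  5. access plum: MISS. Cache (old->new): [eel yak plum]
  6. access melon: MISS. Cache (old->new): [eel yak plum melon]
  7. access eel: HIT. Cache (old->new): [eel yak plum melon]
  8. access melon: HIT. Cache (old->new): [eel yak plum melon]
  9. access plum: HIT. Cache (old->new): [eel yak plum melon]
  10. access melon: HIT. Cache (old->new): [eel yak plum melon]
  11. access melon: HIT. Cache (old->new): [eel yak plum melon]
  12. access plum: HIT. Cache (old->new): [eel yak plum melon]
  13. access melon: HIT. Cache (old->new): [eel yak plum melon]
  14. access melon: HIT. Cache (old->new): [eel yak plum melon]
  15. access melon: HIT. Cache (old->new): [eel yak plum melon]
  16. access yak: HIT. Cache (old->new): [eel yak plum melon]
  17. access owl: MISS, evict eel. Cache (old->new): [yak plum melon owl]
  18. access melon: HIT. Cache (old->new): [yak plum melon owl]
  19. access melon: HIT. Cache (old->new): [yak plum melon owl]
  20. access rat: MISS, evict yak. Cache (old->new): [plum melon owl rat]
  21. access rat: HIT. Cache (old->new): [plum melon owl rat]
  22. access owl: HIT. Cache (old->new): [plum melon owl rat]
  23. access melon: HIT. Cache (old->new): [plum melon owl rat]
  24. access yak: MISS, evict plum. Cache (old->new): [melon owl rat yak]
  25. access yak: HIT. Cache (old->new): [melon owl rat yak]
Total: 18 hits, 7 misses, 3 evictions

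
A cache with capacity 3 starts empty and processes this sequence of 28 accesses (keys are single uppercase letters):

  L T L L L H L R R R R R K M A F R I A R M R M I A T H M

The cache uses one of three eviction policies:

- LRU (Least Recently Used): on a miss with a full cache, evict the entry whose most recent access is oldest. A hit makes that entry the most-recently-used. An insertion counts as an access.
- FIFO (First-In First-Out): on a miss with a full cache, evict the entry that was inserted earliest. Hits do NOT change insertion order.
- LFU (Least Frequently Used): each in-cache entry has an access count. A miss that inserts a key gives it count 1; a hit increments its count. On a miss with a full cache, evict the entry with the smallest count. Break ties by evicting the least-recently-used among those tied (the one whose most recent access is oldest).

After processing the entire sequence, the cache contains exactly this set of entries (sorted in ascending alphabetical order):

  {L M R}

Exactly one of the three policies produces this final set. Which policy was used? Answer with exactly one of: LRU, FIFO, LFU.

Answer: LFU

Derivation:
Simulating under each policy and comparing final sets:
  LRU: final set = {H M T} -> differs
  FIFO: final set = {H M T} -> differs
  LFU: final set = {L M R} -> MATCHES target
Only LFU produces the target set.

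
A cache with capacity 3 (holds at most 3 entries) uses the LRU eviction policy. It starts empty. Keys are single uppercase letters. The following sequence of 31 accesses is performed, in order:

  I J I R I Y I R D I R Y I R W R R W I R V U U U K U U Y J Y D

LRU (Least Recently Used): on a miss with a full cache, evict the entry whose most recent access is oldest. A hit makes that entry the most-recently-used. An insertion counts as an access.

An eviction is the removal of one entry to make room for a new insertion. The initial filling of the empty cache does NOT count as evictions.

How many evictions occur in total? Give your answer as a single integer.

Answer: 10

Derivation:
LRU simulation (capacity=3):
  1. access I: MISS. Cache (LRU->MRU): [I]
  2. access J: MISS. Cache (LRU->MRU): [I J]
  3. access I: HIT. Cache (LRU->MRU): [J I]
  4. access R: MISS. Cache (LRU->MRU): [J I R]
  5. access I: HIT. Cache (LRU->MRU): [J R I]
  6. access Y: MISS, evict J. Cache (LRU->MRU): [R I Y]
  7. access I: HIT. Cache (LRU->MRU): [R Y I]
  8. access R: HIT. Cache (LRU->MRU): [Y I R]
  9. access D: MISS, evict Y. Cache (LRU->MRU): [I R D]
  10. access I: HIT. Cache (LRU->MRU): [R D I]
  11. access R: HIT. Cache (LRU->MRU): [D I R]
  12. access Y: MISS, evict D. Cache (LRU->MRU): [I R Y]
  13. access I: HIT. Cache (LRU->MRU): [R Y I]
  14. access R: HIT. Cache (LRU->MRU): [Y I R]
  15. access W: MISS, evict Y. Cache (LRU->MRU): [I R W]
  16. access R: HIT. Cache (LRU->MRU): [I W R]
  17. access R: HIT. Cache (LRU->MRU): [I W R]
  18. access W: HIT. Cache (LRU->MRU): [I R W]
  19. access I: HIT. Cache (LRU->MRU): [R W I]
  20. access R: HIT. Cache (LRU->MRU): [W I R]
  21. access V: MISS, evict W. Cache (LRU->MRU): [I R V]
  22. access U: MISS, evict I. Cache (LRU->MRU): [R V U]
  23. access U: HIT. Cache (LRU->MRU): [R V U]
  24. access U: HIT. Cache (LRU->MRU): [R V U]
  25. access K: MISS, evict R. Cache (LRU->MRU): [V U K]
  26. access U: HIT. Cache (LRU->MRU): [V K U]
  27. access U: HIT. Cache (LRU->MRU): [V K U]
  28. access Y: MISS, evict V. Cache (LRU->MRU): [K U Y]
  29. access J: MISS, evict K. Cache (LRU->MRU): [U Y J]
  30. access Y: HIT. Cache (LRU->MRU): [U J Y]
  31. access D: MISS, evict U. Cache (LRU->MRU): [J Y D]
Total: 18 hits, 13 misses, 10 evictions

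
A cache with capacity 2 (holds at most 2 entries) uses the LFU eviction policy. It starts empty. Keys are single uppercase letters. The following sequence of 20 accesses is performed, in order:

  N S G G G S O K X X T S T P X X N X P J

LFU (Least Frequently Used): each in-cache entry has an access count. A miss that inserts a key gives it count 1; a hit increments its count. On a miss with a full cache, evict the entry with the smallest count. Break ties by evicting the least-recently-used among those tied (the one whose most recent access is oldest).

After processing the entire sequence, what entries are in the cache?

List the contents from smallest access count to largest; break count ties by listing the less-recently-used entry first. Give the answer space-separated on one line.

Answer: J G

Derivation:
LFU simulation (capacity=2):
  1. access N: MISS. Cache: [N(c=1)]
  2. access S: MISS. Cache: [N(c=1) S(c=1)]
  3. access G: MISS, evict N(c=1). Cache: [S(c=1) G(c=1)]
  4. access G: HIT, count now 2. Cache: [S(c=1) G(c=2)]
  5. access G: HIT, count now 3. Cache: [S(c=1) G(c=3)]
  6. access S: HIT, count now 2. Cache: [S(c=2) G(c=3)]
  7. access O: MISS, evict S(c=2). Cache: [O(c=1) G(c=3)]
  8. access K: MISS, evict O(c=1). Cache: [K(c=1) G(c=3)]
  9. access X: MISS, evict K(c=1). Cache: [X(c=1) G(c=3)]
  10. access X: HIT, count now 2. Cache: [X(c=2) G(c=3)]
  11. access T: MISS, evict X(c=2). Cache: [T(c=1) G(c=3)]
  12. access S: MISS, evict T(c=1). Cache: [S(c=1) G(c=3)]
  13. access T: MISS, evict S(c=1). Cache: [T(c=1) G(c=3)]
  14. access P: MISS, evict T(c=1). Cache: [P(c=1) G(c=3)]
  15. access X: MISS, evict P(c=1). Cache: [X(c=1) G(c=3)]
  16. access X: HIT, count now 2. Cache: [X(c=2) G(c=3)]
  17. access N: MISS, evict X(c=2). Cache: [N(c=1) G(c=3)]
  18. access X: MISS, evict N(c=1). Cache: [X(c=1) G(c=3)]
  19. access P: MISS, evict X(c=1). Cache: [P(c=1) G(c=3)]
  20. access J: MISS, evict P(c=1). Cache: [J(c=1) G(c=3)]
Total: 5 hits, 15 misses, 13 evictions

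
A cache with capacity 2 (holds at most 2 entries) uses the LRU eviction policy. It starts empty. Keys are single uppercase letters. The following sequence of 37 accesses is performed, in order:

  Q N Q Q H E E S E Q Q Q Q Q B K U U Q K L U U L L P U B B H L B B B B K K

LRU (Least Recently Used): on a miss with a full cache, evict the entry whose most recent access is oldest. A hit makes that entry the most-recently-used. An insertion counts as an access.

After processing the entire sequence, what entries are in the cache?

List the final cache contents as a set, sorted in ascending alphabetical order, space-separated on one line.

Answer: B K

Derivation:
LRU simulation (capacity=2):
  1. access Q: MISS. Cache (LRU->MRU): [Q]
  2. access N: MISS. Cache (LRU->MRU): [Q N]
  3. access Q: HIT. Cache (LRU->MRU): [N Q]
  4. access Q: HIT. Cache (LRU->MRU): [N Q]
  5. access H: MISS, evict N. Cache (LRU->MRU): [Q H]
  6. access E: MISS, evict Q. Cache (LRU->MRU): [H E]
  7. access E: HIT. Cache (LRU->MRU): [H E]
  8. access S: MISS, evict H. Cache (LRU->MRU): [E S]
  9. access E: HIT. Cache (LRU->MRU): [S E]
  10. access Q: MISS, evict S. Cache (LRU->MRU): [E Q]
  11. access Q: HIT. Cache (LRU->MRU): [E Q]
  12. access Q: HIT. Cache (LRU->MRU): [E Q]
  13. access Q: HIT. Cache (LRU->MRU): [E Q]
  14. access Q: HIT. Cache (LRU->MRU): [E Q]
  15. access B: MISS, evict E. Cache (LRU->MRU): [Q B]
  16. access K: MISS, evict Q. Cache (LRU->MRU): [B K]
  17. access U: MISS, evict B. Cache (LRU->MRU): [K U]
  18. access U: HIT. Cache (LRU->MRU): [K U]
  19. access Q: MISS, evict K. Cache (LRU->MRU): [U Q]
  20. access K: MISS, evict U. Cache (LRU->MRU): [Q K]
  21. access L: MISS, evict Q. Cache (LRU->MRU): [K L]
  22. access U: MISS, evict K. Cache (LRU->MRU): [L U]
  23. access U: HIT. Cache (LRU->MRU): [L U]
  24. access L: HIT. Cache (LRU->MRU): [U L]
  25. access L: HIT. Cache (LRU->MRU): [U L]
  26. access P: MISS, evict U. Cache (LRU->MRU): [L P]
  27. access U: MISS, evict L. Cache (LRU->MRU): [P U]
  28. access B: MISS, evict P. Cache (LRU->MRU): [U B]
  29. access B: HIT. Cache (LRU->MRU): [U B]
  30. access H: MISS, evict U. Cache (LRU->MRU): [B H]
  31. access L: MISS, evict B. Cache (LRU->MRU): [H L]
  32. access B: MISS, evict H. Cache (LRU->MRU): [L B]
  33. access B: HIT. Cache (LRU->MRU): [L B]
  34. access B: HIT. Cache (LRU->MRU): [L B]
  35. access B: HIT. Cache (LRU->MRU): [L B]
  36. access K: MISS, evict L. Cache (LRU->MRU): [B K]
  37. access K: HIT. Cache (LRU->MRU): [B K]
Total: 17 hits, 20 misses, 18 evictions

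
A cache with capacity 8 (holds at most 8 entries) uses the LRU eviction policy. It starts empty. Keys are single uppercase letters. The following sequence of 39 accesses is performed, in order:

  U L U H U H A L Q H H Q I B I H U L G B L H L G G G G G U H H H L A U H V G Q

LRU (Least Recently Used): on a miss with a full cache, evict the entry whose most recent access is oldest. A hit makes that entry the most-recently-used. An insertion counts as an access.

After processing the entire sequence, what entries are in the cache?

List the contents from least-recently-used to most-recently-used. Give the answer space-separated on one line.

LRU simulation (capacity=8):
  1. access U: MISS. Cache (LRU->MRU): [U]
  2. access L: MISS. Cache (LRU->MRU): [U L]
  3. access U: HIT. Cache (LRU->MRU): [L U]
  4. access H: MISS. Cache (LRU->MRU): [L U H]
  5. access U: HIT. Cache (LRU->MRU): [L H U]
  6. access H: HIT. Cache (LRU->MRU): [L U H]
  7. access A: MISS. Cache (LRU->MRU): [L U H A]
  8. access L: HIT. Cache (LRU->MRU): [U H A L]
  9. access Q: MISS. Cache (LRU->MRU): [U H A L Q]
  10. access H: HIT. Cache (LRU->MRU): [U A L Q H]
  11. access H: HIT. Cache (LRU->MRU): [U A L Q H]
  12. access Q: HIT. Cache (LRU->MRU): [U A L H Q]
  13. access I: MISS. Cache (LRU->MRU): [U A L H Q I]
  14. access B: MISS. Cache (LRU->MRU): [U A L H Q I B]
  15. access I: HIT. Cache (LRU->MRU): [U A L H Q B I]
  16. access H: HIT. Cache (LRU->MRU): [U A L Q B I H]
  17. access U: HIT. Cache (LRU->MRU): [A L Q B I H U]
  18. access L: HIT. Cache (LRU->MRU): [A Q B I H U L]
  19. access G: MISS. Cache (LRU->MRU): [A Q B I H U L G]
  20. access B: HIT. Cache (LRU->MRU): [A Q I H U L G B]
  21. access L: HIT. Cache (LRU->MRU): [A Q I H U G B L]
  22. access H: HIT. Cache (LRU->MRU): [A Q I U G B L H]
  23. access L: HIT. Cache (LRU->MRU): [A Q I U G B H L]
  24. access G: HIT. Cache (LRU->MRU): [A Q I U B H L G]
  25. access G: HIT. Cache (LRU->MRU): [A Q I U B H L G]
  26. access G: HIT. Cache (LRU->MRU): [A Q I U B H L G]
  27. access G: HIT. Cache (LRU->MRU): [A Q I U B H L G]
  28. access G: HIT. Cache (LRU->MRU): [A Q I U B H L G]
  29. access U: HIT. Cache (LRU->MRU): [A Q I B H L G U]
  30. access H: HIT. Cache (LRU->MRU): [A Q I B L G U H]
  31. access H: HIT. Cache (LRU->MRU): [A Q I B L G U H]
  32. access H: HIT. Cache (LRU->MRU): [A Q I B L G U H]
  33. access L: HIT. Cache (LRU->MRU): [A Q I B G U H L]
  34. access A: HIT. Cache (LRU->MRU): [Q I B G U H L A]
  35. access U: HIT. Cache (LRU->MRU): [Q I B G H L A U]
  36. access H: HIT. Cache (LRU->MRU): [Q I B G L A U H]
  37. access V: MISS, evict Q. Cache (LRU->MRU): [I B G L A U H V]
  38. access G: HIT. Cache (LRU->MRU): [I B L A U H V G]
  39. access Q: MISS, evict I. Cache (LRU->MRU): [B L A U H V G Q]
Total: 29 hits, 10 misses, 2 evictions

Answer: B L A U H V G Q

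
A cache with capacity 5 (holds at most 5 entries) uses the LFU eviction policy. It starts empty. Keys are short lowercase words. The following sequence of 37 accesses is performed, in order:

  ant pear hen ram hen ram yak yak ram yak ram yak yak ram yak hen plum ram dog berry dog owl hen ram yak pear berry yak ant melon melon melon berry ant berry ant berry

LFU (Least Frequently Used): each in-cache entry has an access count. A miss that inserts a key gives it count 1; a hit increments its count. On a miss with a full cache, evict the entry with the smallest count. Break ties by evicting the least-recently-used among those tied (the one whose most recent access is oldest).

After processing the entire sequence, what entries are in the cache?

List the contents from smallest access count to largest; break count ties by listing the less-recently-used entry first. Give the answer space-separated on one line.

LFU simulation (capacity=5):
  1. access ant: MISS. Cache: [ant(c=1)]
  2. access pear: MISS. Cache: [ant(c=1) pear(c=1)]
  3. access hen: MISS. Cache: [ant(c=1) pear(c=1) hen(c=1)]
  4. access ram: MISS. Cache: [ant(c=1) pear(c=1) hen(c=1) ram(c=1)]
  5. access hen: HIT, count now 2. Cache: [ant(c=1) pear(c=1) ram(c=1) hen(c=2)]
  6. access ram: HIT, count now 2. Cache: [ant(c=1) pear(c=1) hen(c=2) ram(c=2)]
  7. access yak: MISS. Cache: [ant(c=1) pear(c=1) yak(c=1) hen(c=2) ram(c=2)]
  8. access yak: HIT, count now 2. Cache: [ant(c=1) pear(c=1) hen(c=2) ram(c=2) yak(c=2)]
  9. access ram: HIT, count now 3. Cache: [ant(c=1) pear(c=1) hen(c=2) yak(c=2) ram(c=3)]
  10. access yak: HIT, count now 3. Cache: [ant(c=1) pear(c=1) hen(c=2) ram(c=3) yak(c=3)]
  11. access ram: HIT, count now 4. Cache: [ant(c=1) pear(c=1) hen(c=2) yak(c=3) ram(c=4)]
  12. access yak: HIT, count now 4. Cache: [ant(c=1) pear(c=1) hen(c=2) ram(c=4) yak(c=4)]
  13. access yak: HIT, count now 5. Cache: [ant(c=1) pear(c=1) hen(c=2) ram(c=4) yak(c=5)]
  14. access ram: HIT, count now 5. Cache: [ant(c=1) pear(c=1) hen(c=2) yak(c=5) ram(c=5)]
  15. access yak: HIT, count now 6. Cache: [ant(c=1) pear(c=1) hen(c=2) ram(c=5) yak(c=6)]
  16. access hen: HIT, count now 3. Cache: [ant(c=1) pear(c=1) hen(c=3) ram(c=5) yak(c=6)]
  17. access plum: MISS, evict ant(c=1). Cache: [pear(c=1) plum(c=1) hen(c=3) ram(c=5) yak(c=6)]
  18. access ram: HIT, count now 6. Cache: [pear(c=1) plum(c=1) hen(c=3) yak(c=6) ram(c=6)]
  19. access dog: MISS, evict pear(c=1). Cache: [plum(c=1) dog(c=1) hen(c=3) yak(c=6) ram(c=6)]
  20. access berry: MISS, evict plum(c=1). Cache: [dog(c=1) berry(c=1) hen(c=3) yak(c=6) ram(c=6)]
  21. access dog: HIT, count now 2. Cache: [berry(c=1) dog(c=2) hen(c=3) yak(c=6) ram(c=6)]
  22. access owl: MISS, evict berry(c=1). Cache: [owl(c=1) dog(c=2) hen(c=3) yak(c=6) ram(c=6)]
  23. access hen: HIT, count now 4. Cache: [owl(c=1) dog(c=2) hen(c=4) yak(c=6) ram(c=6)]
  24. access ram: HIT, count now 7. Cache: [owl(c=1) dog(c=2) hen(c=4) yak(c=6) ram(c=7)]
  25. access yak: HIT, count now 7. Cache: [owl(c=1) dog(c=2) hen(c=4) ram(c=7) yak(c=7)]
  26. access pear: MISS, evict owl(c=1). Cache: [pear(c=1) dog(c=2) hen(c=4) ram(c=7) yak(c=7)]
  27. access berry: MISS, evict pear(c=1). Cache: [berry(c=1) dog(c=2) hen(c=4) ram(c=7) yak(c=7)]
  28. access yak: HIT, count now 8. Cache: [berry(c=1) dog(c=2) hen(c=4) ram(c=7) yak(c=8)]
  29. access ant: MISS, evict berry(c=1). Cache: [ant(c=1) dog(c=2) hen(c=4) ram(c=7) yak(c=8)]
  30. access melon: MISS, evict ant(c=1). Cache: [melon(c=1) dog(c=2) hen(c=4) ram(c=7) yak(c=8)]
  31. access melon: HIT, count now 2. Cache: [dog(c=2) melon(c=2) hen(c=4) ram(c=7) yak(c=8)]
  32. access melon: HIT, count now 3. Cache: [dog(c=2) melon(c=3) hen(c=4) ram(c=7) yak(c=8)]
  33. access berry: MISS, evict dog(c=2). Cache: [berry(c=1) melon(c=3) hen(c=4) ram(c=7) yak(c=8)]
  34. access ant: MISS, evict berry(c=1). Cache: [ant(c=1) melon(c=3) hen(c=4) ram(c=7) yak(c=8)]
  35. access berry: MISS, evict ant(c=1). Cache: [berry(c=1) melon(c=3) hen(c=4) ram(c=7) yak(c=8)]
  36. access ant: MISS, evict berry(c=1). Cache: [ant(c=1) melon(c=3) hen(c=4) ram(c=7) yak(c=8)]
  37. access berry: MISS, evict ant(c=1). Cache: [berry(c=1) melon(c=3) hen(c=4) ram(c=7) yak(c=8)]
Total: 19 hits, 18 misses, 13 evictions

Answer: berry melon hen ram yak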